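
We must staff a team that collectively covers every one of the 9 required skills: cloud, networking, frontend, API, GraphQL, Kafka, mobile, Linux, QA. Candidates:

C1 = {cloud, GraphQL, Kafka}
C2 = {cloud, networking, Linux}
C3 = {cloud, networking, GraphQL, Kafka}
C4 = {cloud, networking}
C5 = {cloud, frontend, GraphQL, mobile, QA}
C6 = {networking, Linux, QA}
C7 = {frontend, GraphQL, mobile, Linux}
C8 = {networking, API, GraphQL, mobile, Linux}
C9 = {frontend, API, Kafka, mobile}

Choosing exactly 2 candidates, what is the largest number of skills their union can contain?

Choosing C5, C8 covers {cloud, networking, frontend, API, GraphQL, mobile, Linux, QA} — 8 skills.
No choice of 2 candidates does better; here Kafka is left uncovered.

8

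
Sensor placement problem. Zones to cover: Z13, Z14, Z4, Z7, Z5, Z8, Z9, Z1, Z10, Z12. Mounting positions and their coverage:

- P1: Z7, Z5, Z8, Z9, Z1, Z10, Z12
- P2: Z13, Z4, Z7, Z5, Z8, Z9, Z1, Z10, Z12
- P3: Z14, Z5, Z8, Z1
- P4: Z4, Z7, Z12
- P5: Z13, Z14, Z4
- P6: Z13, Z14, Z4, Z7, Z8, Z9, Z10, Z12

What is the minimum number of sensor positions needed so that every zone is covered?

2

P1, P5 together cover {Z13, Z14, Z4, Z7, Z5, Z8, Z9, Z1, Z10, Z12} — every zone.
No single sensor position contains all 10 zones, so 2 is optimal.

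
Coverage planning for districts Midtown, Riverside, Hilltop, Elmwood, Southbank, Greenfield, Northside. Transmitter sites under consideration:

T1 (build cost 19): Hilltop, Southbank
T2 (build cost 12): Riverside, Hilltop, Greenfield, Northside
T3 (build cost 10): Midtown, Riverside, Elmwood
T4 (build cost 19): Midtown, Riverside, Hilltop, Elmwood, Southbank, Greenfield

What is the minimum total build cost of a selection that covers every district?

T2, T4 cover every district at build cost 12 + 19 = 31.
Any cover uses at least 2 transmitter sites; among all covering selections none totals below 31.
Greedy by coverage-per-build cost would pick T2, T3, T1 for 41 — worse than the optimum 31.

31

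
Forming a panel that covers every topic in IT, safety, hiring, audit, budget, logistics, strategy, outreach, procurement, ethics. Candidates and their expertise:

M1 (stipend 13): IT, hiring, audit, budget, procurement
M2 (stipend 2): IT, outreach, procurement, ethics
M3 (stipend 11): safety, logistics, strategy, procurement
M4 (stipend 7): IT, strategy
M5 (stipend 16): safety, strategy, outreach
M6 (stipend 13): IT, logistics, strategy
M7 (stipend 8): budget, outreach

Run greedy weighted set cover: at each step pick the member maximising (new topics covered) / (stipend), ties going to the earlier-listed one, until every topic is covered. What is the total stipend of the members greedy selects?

26

Pick 1: M2 adds 4 new (IT, outreach, procurement, ethics) at stipend 2 (ratio 4/2).
Pick 2: M3 adds 3 new (safety, logistics, strategy) at stipend 11 (ratio 3/11).
Pick 3: M1 adds 3 new (hiring, audit, budget) at stipend 13 (ratio 3/13).
Greedy total stipend: 2 + 11 + 13 = 26.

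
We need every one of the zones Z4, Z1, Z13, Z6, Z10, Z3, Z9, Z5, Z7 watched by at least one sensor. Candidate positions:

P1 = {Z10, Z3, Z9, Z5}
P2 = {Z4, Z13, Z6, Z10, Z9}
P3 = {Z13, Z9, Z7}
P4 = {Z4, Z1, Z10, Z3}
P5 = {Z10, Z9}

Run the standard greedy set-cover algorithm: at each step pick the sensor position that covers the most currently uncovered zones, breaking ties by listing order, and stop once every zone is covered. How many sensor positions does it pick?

4

Pick 1: P2 covers 5 new zones (Z4, Z13, Z6, Z10, Z9).
Pick 2: P1 covers 2 new zones (Z3, Z5).
Pick 3: P3 covers 1 new zones (Z7).
Pick 4: P4 covers 1 new zones (Z1).
Greedy uses 4 sensor positions.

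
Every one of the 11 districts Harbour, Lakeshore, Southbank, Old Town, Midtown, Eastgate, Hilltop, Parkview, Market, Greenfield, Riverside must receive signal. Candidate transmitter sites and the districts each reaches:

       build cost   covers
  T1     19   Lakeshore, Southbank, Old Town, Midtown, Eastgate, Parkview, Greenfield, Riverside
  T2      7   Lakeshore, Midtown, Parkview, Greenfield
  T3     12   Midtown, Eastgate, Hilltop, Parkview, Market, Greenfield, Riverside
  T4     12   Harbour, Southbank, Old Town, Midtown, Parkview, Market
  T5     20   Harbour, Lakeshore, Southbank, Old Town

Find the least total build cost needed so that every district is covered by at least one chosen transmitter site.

T2, T3, T4 cover every district at build cost 7 + 12 + 12 = 31.
Any cover uses at least 2 transmitter sites; among all covering selections none totals below 31.

31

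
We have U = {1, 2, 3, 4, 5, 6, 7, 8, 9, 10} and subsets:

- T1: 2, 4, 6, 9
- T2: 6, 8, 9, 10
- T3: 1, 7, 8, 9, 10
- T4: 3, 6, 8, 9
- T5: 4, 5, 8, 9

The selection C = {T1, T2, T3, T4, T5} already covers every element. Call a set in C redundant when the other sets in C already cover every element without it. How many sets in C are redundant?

Drop T1: 2 uncovered — not redundant.
Drop T2: the rest still cover every element — redundant.
Drop T3: 1, 7 uncovered — not redundant.
Drop T4: 3 uncovered — not redundant.
Drop T5: 5 uncovered — not redundant.
1 redundant: T2.

1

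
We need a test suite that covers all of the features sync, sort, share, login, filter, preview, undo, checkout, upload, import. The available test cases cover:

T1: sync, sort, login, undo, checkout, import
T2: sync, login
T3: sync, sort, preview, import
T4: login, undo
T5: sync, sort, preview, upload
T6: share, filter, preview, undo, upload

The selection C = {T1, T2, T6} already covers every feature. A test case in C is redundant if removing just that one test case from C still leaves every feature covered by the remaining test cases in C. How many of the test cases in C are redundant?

1

Drop T1: sort, checkout, import uncovered — not redundant.
Drop T2: the rest still cover every feature — redundant.
Drop T6: share, filter, preview, upload uncovered — not redundant.
1 redundant: T2.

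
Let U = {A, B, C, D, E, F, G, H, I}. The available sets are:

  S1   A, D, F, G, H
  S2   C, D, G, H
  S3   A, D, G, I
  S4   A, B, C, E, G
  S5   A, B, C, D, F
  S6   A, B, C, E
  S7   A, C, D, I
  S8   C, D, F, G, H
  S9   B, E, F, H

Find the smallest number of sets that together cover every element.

3

S1, S3, S4 together cover {A, B, C, D, E, F, G, H, I} — every element.
No 2 of the 9 sets cover everything (all 36 pairs fall short), so 3 is minimum.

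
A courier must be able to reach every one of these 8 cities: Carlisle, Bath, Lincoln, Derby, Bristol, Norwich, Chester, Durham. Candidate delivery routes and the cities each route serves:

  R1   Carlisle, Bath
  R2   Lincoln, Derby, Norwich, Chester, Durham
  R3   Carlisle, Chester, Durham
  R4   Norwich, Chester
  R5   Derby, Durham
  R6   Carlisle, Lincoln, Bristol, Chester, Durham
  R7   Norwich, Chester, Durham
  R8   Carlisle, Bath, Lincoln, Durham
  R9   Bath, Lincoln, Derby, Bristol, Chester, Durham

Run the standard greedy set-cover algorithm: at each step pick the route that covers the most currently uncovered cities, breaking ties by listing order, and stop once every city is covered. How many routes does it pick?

Pick 1: R9 covers 6 new cities (Bath, Lincoln, Derby, Bristol, Chester, Durham).
Pick 2: R1 covers 1 new cities (Carlisle).
Pick 3: R2 covers 1 new cities (Norwich).
Greedy uses 3 routes.

3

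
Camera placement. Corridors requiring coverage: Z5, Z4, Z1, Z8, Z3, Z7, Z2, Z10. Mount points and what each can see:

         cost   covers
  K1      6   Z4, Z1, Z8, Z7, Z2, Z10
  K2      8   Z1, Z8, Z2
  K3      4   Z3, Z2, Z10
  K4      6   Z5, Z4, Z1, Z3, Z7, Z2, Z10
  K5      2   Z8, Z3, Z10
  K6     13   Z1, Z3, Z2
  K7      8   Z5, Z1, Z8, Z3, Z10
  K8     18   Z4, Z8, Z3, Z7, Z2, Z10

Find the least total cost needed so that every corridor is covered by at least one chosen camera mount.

K4, K5 cover every corridor at cost 6 + 2 = 8.
Any cover uses at least 2 camera mounts; among all covering selections none totals below 8.

8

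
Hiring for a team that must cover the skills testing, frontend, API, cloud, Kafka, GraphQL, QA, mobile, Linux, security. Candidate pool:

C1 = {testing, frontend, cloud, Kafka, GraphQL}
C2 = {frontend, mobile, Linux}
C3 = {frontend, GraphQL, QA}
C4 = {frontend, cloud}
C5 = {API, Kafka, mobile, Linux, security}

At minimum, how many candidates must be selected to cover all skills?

C1, C3, C5 together cover {testing, frontend, API, cloud, Kafka, GraphQL, QA, mobile, Linux, security} — every skill.
No 2 of the 5 candidates cover everything (all 10 pairs fall short), so 3 is minimum.

3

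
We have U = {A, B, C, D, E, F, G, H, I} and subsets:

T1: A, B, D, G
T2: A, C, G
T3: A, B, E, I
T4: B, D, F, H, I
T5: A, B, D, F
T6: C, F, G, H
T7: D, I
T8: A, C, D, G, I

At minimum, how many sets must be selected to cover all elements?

3

T1, T3, T6 together cover {A, B, C, D, E, F, G, H, I} — every element.
No 2 of the 8 sets cover everything (all 28 pairs fall short), so 3 is minimum.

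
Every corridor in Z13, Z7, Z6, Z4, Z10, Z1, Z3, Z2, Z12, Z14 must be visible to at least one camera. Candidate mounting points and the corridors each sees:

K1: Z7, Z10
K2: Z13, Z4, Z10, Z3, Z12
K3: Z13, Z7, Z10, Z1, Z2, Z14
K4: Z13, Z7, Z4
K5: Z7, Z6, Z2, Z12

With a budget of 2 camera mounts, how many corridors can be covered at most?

9

Choosing K2, K3 covers {Z13, Z7, Z4, Z10, Z1, Z3, Z2, Z12, Z14} — 9 corridors.
No choice of 2 camera mounts does better; here Z6 is left uncovered.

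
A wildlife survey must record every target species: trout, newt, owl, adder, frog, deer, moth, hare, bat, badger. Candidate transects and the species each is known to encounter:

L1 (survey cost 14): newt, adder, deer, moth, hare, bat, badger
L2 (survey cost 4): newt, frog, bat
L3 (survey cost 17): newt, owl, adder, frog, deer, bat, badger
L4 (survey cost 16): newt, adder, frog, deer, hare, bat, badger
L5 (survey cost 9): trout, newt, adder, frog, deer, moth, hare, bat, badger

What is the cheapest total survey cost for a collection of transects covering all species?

26

L3, L5 cover every species at survey cost 17 + 9 = 26.
Any cover uses at least 2 transects; among all covering selections none totals below 26.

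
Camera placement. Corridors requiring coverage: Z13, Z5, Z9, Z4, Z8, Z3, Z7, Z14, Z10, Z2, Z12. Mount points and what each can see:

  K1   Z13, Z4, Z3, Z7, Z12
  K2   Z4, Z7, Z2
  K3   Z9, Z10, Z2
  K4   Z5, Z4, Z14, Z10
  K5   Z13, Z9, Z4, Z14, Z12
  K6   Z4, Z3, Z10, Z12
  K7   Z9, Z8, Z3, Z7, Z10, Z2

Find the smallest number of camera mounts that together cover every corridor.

3

K1, K4, K7 together cover {Z13, Z5, Z9, Z4, Z8, Z3, Z7, Z14, Z10, Z2, Z12} — every corridor.
No 2 of the 7 camera mounts cover everything (all 21 pairs fall short), so 3 is minimum.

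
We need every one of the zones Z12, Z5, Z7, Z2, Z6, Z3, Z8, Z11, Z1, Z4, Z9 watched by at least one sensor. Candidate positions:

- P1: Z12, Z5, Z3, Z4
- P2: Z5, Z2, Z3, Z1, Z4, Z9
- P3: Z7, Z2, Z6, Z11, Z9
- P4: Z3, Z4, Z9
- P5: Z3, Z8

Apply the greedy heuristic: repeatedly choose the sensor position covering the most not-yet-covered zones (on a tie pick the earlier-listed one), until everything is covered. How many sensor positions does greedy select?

4

Pick 1: P2 covers 6 new zones (Z5, Z2, Z3, Z1, Z4, Z9).
Pick 2: P3 covers 3 new zones (Z7, Z6, Z11).
Pick 3: P1 covers 1 new zones (Z12).
Pick 4: P5 covers 1 new zones (Z8).
Greedy uses 4 sensor positions.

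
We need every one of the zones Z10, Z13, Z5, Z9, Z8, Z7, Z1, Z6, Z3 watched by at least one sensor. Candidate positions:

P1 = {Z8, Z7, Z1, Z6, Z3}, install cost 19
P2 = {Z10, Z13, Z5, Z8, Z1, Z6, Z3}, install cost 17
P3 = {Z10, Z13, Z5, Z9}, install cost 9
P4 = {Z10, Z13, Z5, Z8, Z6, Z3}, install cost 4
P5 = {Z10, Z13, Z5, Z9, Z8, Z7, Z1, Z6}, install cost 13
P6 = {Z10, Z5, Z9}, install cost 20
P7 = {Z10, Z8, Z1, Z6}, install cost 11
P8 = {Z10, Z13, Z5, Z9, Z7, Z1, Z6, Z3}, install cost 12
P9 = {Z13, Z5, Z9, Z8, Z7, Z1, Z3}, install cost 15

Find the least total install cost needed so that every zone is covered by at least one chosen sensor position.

P4, P8 cover every zone at install cost 4 + 12 = 16.
Any cover uses at least 2 sensor positions; among all covering selections none totals below 16.

16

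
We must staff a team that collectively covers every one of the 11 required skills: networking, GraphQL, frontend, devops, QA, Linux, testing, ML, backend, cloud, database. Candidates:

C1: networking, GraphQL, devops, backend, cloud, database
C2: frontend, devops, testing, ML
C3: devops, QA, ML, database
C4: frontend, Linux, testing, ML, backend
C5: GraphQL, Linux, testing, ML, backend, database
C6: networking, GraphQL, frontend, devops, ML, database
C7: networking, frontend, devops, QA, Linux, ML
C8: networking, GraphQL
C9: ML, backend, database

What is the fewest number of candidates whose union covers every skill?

C1, C2, C7 together cover {networking, GraphQL, frontend, devops, QA, Linux, testing, ML, backend, cloud, database} — every skill.
No 2 of the 9 candidates cover everything (all 36 pairs fall short), so 3 is minimum.

3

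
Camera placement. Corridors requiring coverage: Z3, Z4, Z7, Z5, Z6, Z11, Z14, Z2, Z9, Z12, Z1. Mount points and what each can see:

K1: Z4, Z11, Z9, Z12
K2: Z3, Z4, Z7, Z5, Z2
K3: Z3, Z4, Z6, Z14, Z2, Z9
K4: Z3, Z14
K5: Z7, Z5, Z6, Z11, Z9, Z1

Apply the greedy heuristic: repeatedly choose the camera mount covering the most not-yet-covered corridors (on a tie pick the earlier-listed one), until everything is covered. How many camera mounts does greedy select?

Pick 1: K3 covers 6 new corridors (Z3, Z4, Z6, Z14, Z2, Z9).
Pick 2: K5 covers 4 new corridors (Z7, Z5, Z11, Z1).
Pick 3: K1 covers 1 new corridors (Z12).
Greedy uses 3 camera mounts.

3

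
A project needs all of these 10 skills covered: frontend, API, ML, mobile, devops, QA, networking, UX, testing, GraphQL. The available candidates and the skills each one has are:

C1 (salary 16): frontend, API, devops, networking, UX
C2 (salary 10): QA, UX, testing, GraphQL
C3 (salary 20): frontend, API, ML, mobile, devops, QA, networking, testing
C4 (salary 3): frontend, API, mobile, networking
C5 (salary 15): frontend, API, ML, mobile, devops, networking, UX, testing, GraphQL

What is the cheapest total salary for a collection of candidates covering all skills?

25

C2, C5 cover every skill at salary 10 + 15 = 25.
Any cover uses at least 2 candidates; among all covering selections none totals below 25.
Greedy by coverage-per-salary would pick C4, C2, C5 for 28 — worse than the optimum 25.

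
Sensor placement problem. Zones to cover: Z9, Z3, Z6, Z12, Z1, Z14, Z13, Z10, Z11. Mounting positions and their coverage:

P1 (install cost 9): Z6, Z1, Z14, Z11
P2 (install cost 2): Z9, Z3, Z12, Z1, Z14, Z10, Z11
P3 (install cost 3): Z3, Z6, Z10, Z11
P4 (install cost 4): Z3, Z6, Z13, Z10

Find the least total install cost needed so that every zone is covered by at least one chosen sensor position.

6

P2, P4 cover every zone at install cost 2 + 4 = 6.
Any cover uses at least 2 sensor positions; among all covering selections none totals below 6.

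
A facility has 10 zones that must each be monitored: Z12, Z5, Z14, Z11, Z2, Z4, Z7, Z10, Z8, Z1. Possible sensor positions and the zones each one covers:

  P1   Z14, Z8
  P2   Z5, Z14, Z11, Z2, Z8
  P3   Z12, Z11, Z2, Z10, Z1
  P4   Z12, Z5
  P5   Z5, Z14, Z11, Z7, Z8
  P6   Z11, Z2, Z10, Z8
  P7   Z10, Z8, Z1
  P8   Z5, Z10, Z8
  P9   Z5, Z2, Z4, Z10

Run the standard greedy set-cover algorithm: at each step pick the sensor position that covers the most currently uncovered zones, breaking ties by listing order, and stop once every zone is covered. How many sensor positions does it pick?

4

Pick 1: P2 covers 5 new zones (Z5, Z14, Z11, Z2, Z8).
Pick 2: P3 covers 3 new zones (Z12, Z10, Z1).
Pick 3: P5 covers 1 new zones (Z7).
Pick 4: P9 covers 1 new zones (Z4).
Greedy uses 4 sensor positions. (The true minimum is 3.)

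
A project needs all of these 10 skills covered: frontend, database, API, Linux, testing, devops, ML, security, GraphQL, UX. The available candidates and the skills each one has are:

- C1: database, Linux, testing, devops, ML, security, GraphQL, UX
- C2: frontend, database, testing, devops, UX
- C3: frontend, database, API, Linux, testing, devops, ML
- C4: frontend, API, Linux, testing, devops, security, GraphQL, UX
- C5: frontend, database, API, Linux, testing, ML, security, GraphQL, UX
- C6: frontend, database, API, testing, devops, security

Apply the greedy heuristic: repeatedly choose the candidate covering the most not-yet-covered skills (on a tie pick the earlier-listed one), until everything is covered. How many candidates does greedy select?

Pick 1: C5 covers 9 new skills (frontend, database, API, Linux, testing, ML, security, GraphQL, UX).
Pick 2: C1 covers 1 new skills (devops).
Greedy uses 2 candidates.

2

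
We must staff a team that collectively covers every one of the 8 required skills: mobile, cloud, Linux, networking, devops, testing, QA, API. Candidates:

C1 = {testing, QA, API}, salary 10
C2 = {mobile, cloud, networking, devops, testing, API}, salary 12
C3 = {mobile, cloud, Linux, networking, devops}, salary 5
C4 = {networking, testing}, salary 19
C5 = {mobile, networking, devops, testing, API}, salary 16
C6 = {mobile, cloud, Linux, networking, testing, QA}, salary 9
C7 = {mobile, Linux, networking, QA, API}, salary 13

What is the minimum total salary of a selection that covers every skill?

15

C1, C3 cover every skill at salary 10 + 5 = 15.
Any cover uses at least 2 candidates; among all covering selections none totals below 15.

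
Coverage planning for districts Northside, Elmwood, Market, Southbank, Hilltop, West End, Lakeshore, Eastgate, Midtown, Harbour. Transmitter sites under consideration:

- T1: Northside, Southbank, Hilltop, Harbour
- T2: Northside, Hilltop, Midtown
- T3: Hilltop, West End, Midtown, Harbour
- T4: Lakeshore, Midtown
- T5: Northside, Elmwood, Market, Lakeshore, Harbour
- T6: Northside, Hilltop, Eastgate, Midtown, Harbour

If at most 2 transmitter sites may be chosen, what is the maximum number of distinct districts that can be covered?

Choosing T3, T5 covers {Northside, Elmwood, Market, Hilltop, West End, Lakeshore, Midtown, Harbour} — 8 districts.
No choice of 2 transmitter sites does better; here Southbank, Eastgate are left uncovered.

8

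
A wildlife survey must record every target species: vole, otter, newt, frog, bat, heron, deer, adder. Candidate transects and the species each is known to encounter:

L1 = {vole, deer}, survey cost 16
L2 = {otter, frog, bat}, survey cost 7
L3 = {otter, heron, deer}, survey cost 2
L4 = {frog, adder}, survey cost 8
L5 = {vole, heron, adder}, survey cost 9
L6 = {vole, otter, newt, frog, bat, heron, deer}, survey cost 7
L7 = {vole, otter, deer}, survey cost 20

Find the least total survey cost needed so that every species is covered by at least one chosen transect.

15

L4, L6 cover every species at survey cost 8 + 7 = 15.
Any cover uses at least 2 transects; among all covering selections none totals below 15.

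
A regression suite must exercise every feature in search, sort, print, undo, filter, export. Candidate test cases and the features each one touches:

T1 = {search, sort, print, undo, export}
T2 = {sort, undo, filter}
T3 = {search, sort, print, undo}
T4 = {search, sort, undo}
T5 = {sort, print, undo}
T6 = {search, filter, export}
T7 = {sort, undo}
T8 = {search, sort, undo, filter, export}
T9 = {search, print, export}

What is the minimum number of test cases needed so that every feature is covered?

T1, T2 together cover {search, sort, print, undo, filter, export} — every feature.
No single test case contains all 6 features, so 2 is optimal.

2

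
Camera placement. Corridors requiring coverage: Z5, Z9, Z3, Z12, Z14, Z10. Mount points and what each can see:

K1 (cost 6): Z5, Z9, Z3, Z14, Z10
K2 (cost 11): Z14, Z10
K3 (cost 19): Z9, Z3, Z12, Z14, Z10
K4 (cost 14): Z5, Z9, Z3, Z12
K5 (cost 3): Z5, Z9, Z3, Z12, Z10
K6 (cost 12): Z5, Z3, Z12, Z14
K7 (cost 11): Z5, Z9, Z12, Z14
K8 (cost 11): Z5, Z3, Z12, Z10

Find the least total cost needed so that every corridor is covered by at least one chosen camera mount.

9

K1, K5 cover every corridor at cost 6 + 3 = 9.
Any cover uses at least 2 camera mounts; among all covering selections none totals below 9.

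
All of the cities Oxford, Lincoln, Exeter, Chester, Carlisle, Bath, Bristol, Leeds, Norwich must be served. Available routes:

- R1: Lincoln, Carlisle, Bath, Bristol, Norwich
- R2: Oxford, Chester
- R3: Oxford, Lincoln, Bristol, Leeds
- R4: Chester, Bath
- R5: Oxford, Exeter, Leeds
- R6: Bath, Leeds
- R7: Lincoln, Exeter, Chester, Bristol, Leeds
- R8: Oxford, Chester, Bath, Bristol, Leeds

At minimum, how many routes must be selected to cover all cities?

R1, R2, R5 together cover {Oxford, Lincoln, Exeter, Chester, Carlisle, Bath, Bristol, Leeds, Norwich} — every city.
No 2 of the 8 routes cover everything (all 28 pairs fall short), so 3 is minimum.

3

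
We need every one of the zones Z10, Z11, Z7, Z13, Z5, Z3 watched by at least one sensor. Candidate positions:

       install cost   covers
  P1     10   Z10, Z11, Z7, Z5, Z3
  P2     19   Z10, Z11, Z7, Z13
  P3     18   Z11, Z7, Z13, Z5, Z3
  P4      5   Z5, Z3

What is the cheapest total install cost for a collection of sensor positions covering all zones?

24

P2, P4 cover every zone at install cost 19 + 5 = 24.
Any cover uses at least 2 sensor positions; among all covering selections none totals below 24.
Greedy by coverage-per-install cost would pick P1, P3 for 28 — worse than the optimum 24.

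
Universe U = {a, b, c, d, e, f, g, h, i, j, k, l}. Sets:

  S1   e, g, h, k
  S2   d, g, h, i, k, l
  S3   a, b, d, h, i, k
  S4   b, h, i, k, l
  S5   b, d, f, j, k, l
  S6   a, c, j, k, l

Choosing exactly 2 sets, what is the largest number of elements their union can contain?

9

Choosing S1, S5 covers {b, d, e, f, g, h, j, k, l} — 9 elements.
No choice of 2 sets does better; here a, c, i are left uncovered.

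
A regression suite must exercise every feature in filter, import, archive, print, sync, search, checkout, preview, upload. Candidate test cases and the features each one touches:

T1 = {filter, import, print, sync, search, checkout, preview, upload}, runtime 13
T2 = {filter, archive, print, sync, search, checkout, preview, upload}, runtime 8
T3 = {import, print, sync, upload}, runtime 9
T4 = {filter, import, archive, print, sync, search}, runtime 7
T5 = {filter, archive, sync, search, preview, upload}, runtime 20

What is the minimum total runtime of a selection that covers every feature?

T2, T4 cover every feature at runtime 8 + 7 = 15.
Any cover uses at least 2 test cases; among all covering selections none totals below 15.

15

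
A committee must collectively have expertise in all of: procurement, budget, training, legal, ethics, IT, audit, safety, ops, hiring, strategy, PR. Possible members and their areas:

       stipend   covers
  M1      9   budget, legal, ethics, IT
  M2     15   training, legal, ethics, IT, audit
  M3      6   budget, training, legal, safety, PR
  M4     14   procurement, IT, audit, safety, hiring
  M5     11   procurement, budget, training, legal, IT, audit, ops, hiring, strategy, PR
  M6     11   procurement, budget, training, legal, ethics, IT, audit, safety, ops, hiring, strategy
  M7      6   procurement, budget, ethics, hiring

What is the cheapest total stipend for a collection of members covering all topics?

M3, M6 cover every topic at stipend 6 + 11 = 17.
Any cover uses at least 2 members; among all covering selections none totals below 17.

17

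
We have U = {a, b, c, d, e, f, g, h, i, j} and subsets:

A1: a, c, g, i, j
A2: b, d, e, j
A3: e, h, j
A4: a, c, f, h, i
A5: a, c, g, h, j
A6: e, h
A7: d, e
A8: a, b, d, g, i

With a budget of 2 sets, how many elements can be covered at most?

9

Choosing A2, A4 covers {a, b, c, d, e, f, h, i, j} — 9 elements.
No choice of 2 sets does better; here g is left uncovered.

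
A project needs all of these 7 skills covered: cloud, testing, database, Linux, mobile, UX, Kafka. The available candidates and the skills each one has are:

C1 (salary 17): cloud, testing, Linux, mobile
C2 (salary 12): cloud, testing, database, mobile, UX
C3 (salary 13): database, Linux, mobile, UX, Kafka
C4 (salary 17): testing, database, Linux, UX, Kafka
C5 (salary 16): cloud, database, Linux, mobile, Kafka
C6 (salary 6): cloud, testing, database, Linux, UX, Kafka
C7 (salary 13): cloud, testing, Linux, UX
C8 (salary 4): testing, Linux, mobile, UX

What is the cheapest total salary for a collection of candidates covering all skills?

C6, C8 cover every skill at salary 6 + 4 = 10.
Any cover uses at least 2 candidates; among all covering selections none totals below 10.

10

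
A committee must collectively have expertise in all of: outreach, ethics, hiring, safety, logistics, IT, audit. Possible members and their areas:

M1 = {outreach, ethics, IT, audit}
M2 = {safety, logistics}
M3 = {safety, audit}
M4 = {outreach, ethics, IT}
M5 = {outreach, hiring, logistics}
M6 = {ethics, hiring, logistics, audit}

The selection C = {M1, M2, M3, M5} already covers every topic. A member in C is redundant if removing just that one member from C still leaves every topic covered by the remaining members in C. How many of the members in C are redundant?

2

Drop M1: ethics, IT uncovered — not redundant.
Drop M2: the rest still cover every topic — redundant.
Drop M3: the rest still cover every topic — redundant.
Drop M5: hiring uncovered — not redundant.
2 redundant: M2, M3.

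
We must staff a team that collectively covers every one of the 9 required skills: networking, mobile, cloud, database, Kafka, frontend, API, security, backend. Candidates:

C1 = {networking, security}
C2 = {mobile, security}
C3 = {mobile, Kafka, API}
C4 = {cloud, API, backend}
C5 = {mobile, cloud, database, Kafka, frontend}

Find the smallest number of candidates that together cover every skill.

3

C1, C4, C5 together cover {networking, mobile, cloud, database, Kafka, frontend, API, security, backend} — every skill.
No 2 of the 5 candidates cover everything (all 10 pairs fall short), so 3 is minimum.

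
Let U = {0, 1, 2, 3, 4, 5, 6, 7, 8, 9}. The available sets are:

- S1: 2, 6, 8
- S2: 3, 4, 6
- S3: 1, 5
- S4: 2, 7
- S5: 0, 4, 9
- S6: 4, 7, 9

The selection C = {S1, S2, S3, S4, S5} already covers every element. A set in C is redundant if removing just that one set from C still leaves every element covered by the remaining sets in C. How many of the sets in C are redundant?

Drop S1: 8 uncovered — not redundant.
Drop S2: 3 uncovered — not redundant.
Drop S3: 1, 5 uncovered — not redundant.
Drop S4: 7 uncovered — not redundant.
Drop S5: 0, 9 uncovered — not redundant.
None of the sets in C is redundant.

0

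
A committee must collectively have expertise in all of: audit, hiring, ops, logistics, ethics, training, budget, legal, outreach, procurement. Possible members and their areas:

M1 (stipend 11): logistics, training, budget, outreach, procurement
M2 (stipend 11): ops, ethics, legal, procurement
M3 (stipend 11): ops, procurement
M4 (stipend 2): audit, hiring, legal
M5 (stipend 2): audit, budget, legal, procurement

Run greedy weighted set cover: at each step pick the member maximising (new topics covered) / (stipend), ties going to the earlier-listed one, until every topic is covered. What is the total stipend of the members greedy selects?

Pick 1: M5 adds 4 new (audit, budget, legal, procurement) at stipend 2 (ratio 4/2).
Pick 2: M4 adds 1 new (hiring) at stipend 2 (ratio 1/2).
Pick 3: M1 adds 3 new (logistics, training, outreach) at stipend 11 (ratio 3/11).
Pick 4: M2 adds 2 new (ops, ethics) at stipend 11 (ratio 2/11).
Greedy total stipend: 2 + 2 + 11 + 11 = 26. (The true optimum is 24, so greedy overshoots here.)

26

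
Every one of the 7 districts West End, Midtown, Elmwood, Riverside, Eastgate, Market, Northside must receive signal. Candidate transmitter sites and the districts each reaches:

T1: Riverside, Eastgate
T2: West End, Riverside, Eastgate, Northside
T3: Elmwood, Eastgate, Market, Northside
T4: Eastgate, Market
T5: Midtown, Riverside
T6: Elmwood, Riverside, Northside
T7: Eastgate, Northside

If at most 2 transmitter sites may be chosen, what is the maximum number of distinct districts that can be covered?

Choosing T2, T3 covers {West End, Elmwood, Riverside, Eastgate, Market, Northside} — 6 districts.
No choice of 2 transmitter sites does better; here Midtown is left uncovered.

6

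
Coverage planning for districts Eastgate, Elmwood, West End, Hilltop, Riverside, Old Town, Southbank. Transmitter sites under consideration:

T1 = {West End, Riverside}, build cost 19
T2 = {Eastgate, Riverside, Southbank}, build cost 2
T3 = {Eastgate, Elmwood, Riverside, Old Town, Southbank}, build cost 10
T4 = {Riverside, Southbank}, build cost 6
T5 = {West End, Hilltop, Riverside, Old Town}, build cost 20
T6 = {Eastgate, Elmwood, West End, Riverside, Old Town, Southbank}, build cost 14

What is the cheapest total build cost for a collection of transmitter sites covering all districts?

T3, T5 cover every district at build cost 10 + 20 = 30.
Any cover uses at least 2 transmitter sites; among all covering selections none totals below 30.
Greedy by coverage-per-build cost would pick T2, T6, T5 for 36 — worse than the optimum 30.

30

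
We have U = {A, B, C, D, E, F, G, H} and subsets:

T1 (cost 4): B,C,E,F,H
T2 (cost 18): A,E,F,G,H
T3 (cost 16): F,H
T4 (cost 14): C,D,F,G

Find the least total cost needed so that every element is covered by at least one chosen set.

36

T1, T2, T4 cover every element at cost 4 + 18 + 14 = 36.
Any cover uses at least 3 sets; among all covering selections none totals below 36.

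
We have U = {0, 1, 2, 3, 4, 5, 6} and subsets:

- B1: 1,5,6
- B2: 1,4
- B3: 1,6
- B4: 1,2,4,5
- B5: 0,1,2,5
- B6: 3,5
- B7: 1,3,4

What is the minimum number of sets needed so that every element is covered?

B1, B5, B7 together cover {0, 1, 2, 3, 4, 5, 6} — every element.
No 2 of the 7 sets cover everything (all 21 pairs fall short), so 3 is minimum.
Greedy (largest uncovered first) would take B4, B1, B5, B6 — 4 sets — but 3 suffice.

3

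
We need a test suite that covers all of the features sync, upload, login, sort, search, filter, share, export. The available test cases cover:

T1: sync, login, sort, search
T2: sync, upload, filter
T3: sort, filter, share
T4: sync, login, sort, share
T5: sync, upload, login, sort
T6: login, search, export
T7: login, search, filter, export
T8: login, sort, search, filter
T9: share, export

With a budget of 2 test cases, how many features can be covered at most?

Choosing T4, T7 covers {sync, login, sort, search, filter, share, export} — 7 features.
No choice of 2 test cases does better; here upload is left uncovered.

7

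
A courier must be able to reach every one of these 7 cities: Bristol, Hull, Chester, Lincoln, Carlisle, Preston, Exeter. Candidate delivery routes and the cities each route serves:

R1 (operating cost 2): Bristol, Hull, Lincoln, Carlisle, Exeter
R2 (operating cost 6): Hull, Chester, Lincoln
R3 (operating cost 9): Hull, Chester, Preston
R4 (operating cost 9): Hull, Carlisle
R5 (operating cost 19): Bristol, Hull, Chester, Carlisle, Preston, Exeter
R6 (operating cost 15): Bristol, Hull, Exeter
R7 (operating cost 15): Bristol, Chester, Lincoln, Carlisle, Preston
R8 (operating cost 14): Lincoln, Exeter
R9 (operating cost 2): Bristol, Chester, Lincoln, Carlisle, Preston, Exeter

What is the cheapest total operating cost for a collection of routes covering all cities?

R1, R9 cover every city at operating cost 2 + 2 = 4.
Any cover uses at least 2 routes; among all covering selections none totals below 4.

4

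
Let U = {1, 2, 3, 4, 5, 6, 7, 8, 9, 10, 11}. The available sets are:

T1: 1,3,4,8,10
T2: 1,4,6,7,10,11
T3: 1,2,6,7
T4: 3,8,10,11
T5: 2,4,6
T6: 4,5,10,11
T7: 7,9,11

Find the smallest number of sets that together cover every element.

4

T1, T3, T6, T7 together cover {1, 2, 3, 4, 5, 6, 7, 8, 9, 10, 11} — every element.
No 3 of the 7 sets cover everything (all 35 triples fall short), so 4 is minimum.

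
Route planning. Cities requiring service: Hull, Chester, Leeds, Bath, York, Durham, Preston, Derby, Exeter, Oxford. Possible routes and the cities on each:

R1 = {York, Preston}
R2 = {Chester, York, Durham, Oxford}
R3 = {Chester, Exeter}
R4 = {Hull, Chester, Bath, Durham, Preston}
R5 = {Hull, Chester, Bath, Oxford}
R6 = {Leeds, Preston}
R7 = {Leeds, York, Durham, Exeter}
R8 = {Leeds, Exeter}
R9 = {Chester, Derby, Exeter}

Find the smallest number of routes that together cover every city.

4

R1, R5, R7, R9 together cover {Hull, Chester, Leeds, Bath, York, Durham, Preston, Derby, Exeter, Oxford} — every city.
No 3 of the 9 routes cover everything (all 84 triples fall short), so 4 is minimum.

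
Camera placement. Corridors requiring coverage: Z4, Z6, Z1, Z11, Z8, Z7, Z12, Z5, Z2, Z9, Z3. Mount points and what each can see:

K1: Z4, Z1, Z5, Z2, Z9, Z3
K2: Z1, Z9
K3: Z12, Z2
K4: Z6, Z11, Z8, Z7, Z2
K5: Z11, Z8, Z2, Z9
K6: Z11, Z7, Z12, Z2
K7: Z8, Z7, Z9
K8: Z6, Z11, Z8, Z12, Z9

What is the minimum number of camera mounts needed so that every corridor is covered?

K1, K3, K4 together cover {Z4, Z6, Z1, Z11, Z8, Z7, Z12, Z5, Z2, Z9, Z3} — every corridor.
No 2 of the 8 camera mounts cover everything (all 28 pairs fall short), so 3 is minimum.

3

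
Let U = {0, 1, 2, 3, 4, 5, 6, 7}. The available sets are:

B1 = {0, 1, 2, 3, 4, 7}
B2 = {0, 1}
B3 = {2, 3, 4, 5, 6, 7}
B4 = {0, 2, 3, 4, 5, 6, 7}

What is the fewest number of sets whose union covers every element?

2

B1, B3 together cover {0, 1, 2, 3, 4, 5, 6, 7} — every element.
No single set contains all 8 elements, so 2 is optimal.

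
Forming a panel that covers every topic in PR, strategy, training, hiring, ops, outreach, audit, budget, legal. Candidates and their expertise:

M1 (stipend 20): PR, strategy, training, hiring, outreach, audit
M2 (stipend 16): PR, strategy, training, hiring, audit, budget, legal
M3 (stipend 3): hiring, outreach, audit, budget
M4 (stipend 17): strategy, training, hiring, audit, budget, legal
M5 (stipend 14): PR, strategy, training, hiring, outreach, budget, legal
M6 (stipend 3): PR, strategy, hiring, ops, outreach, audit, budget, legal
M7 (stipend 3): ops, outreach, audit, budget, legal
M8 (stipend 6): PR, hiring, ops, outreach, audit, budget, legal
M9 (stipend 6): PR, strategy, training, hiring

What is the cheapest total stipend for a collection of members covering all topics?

9

M6, M9 cover every topic at stipend 3 + 6 = 9.
Any cover uses at least 2 members; among all covering selections none totals below 9.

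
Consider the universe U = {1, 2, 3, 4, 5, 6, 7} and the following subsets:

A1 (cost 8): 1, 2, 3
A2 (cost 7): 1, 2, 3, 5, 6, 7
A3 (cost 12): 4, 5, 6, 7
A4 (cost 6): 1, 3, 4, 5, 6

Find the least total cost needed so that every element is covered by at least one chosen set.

13

A2, A4 cover every element at cost 7 + 6 = 13.
Any cover uses at least 2 sets; among all covering selections none totals below 13.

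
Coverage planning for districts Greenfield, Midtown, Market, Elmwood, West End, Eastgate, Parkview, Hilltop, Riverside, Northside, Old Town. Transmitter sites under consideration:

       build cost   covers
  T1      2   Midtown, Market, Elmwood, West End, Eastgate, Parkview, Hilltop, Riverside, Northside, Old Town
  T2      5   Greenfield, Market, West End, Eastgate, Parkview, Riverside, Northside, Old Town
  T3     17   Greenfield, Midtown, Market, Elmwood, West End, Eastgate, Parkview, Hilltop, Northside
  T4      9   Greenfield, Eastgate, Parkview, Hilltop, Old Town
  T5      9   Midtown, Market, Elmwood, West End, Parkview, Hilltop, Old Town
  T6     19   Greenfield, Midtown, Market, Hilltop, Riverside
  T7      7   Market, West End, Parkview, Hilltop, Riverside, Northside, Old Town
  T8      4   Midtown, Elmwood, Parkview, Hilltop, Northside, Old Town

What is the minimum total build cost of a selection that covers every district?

7

T1, T2 cover every district at build cost 2 + 5 = 7.
Any cover uses at least 2 transmitter sites; among all covering selections none totals below 7.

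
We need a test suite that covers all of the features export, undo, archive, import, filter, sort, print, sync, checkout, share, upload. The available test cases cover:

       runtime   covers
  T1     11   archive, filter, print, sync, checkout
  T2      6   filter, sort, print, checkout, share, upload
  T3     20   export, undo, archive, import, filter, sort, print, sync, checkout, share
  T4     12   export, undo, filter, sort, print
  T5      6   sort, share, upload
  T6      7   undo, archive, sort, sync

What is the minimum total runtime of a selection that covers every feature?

T2, T3 cover every feature at runtime 6 + 20 = 26.
Any cover uses at least 2 test cases; among all covering selections none totals below 26.

26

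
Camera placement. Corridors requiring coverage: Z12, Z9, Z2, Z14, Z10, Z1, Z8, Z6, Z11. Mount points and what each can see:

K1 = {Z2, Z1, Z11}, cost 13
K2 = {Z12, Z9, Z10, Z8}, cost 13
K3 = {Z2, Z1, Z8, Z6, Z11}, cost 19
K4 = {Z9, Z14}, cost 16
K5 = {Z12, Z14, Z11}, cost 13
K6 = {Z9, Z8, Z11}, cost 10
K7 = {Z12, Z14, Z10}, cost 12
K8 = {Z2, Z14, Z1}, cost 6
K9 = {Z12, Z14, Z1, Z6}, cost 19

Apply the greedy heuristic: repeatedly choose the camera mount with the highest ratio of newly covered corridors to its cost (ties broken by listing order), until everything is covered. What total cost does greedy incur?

Pick 1: K8 adds 3 new (Z2, Z14, Z1) at cost 6 (ratio 3/6).
Pick 2: K2 adds 4 new (Z12, Z9, Z10, Z8) at cost 13 (ratio 4/13).
Pick 3: K3 adds 2 new (Z6, Z11) at cost 19 (ratio 2/19).
Greedy total cost: 6 + 13 + 19 = 38.

38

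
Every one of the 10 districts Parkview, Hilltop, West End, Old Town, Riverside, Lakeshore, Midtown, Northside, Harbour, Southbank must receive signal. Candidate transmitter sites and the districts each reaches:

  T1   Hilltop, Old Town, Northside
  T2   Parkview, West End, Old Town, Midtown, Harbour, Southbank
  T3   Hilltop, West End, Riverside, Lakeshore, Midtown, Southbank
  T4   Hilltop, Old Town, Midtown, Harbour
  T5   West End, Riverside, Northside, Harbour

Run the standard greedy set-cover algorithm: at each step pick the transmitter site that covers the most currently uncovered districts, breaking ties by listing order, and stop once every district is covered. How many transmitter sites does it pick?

3

Pick 1: T2 covers 6 new districts (Parkview, West End, Old Town, Midtown, Harbour, Southbank).
Pick 2: T3 covers 3 new districts (Hilltop, Riverside, Lakeshore).
Pick 3: T1 covers 1 new districts (Northside).
Greedy uses 3 transmitter sites.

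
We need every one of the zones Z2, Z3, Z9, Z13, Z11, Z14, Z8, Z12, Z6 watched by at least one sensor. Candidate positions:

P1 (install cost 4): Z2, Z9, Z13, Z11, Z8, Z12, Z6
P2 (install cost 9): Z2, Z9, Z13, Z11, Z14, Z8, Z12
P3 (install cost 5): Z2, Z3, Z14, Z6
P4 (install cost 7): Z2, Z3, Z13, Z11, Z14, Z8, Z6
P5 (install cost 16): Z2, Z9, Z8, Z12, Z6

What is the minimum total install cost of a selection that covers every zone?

9

P1, P3 cover every zone at install cost 4 + 5 = 9.
Any cover uses at least 2 sensor positions; among all covering selections none totals below 9.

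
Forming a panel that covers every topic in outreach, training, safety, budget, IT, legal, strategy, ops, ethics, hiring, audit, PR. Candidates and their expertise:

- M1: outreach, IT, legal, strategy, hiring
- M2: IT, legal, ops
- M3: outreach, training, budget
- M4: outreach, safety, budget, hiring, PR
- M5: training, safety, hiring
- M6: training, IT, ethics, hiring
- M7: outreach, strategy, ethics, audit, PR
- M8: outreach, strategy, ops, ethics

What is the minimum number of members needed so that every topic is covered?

4

M2, M3, M4, M7 together cover {outreach, training, safety, budget, IT, legal, strategy, ops, ethics, hiring, audit, PR} — every topic.
No 3 of the 8 members cover everything (all 56 triples fall short), so 4 is minimum.
Greedy (largest uncovered first) would take M1, M4, M6, M2, M7 — 5 members — but 4 suffice.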